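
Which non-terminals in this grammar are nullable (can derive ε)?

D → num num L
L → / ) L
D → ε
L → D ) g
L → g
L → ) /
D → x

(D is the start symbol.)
{ 'D' }

A non-terminal is nullable if it can derive ε (the empty string): either it has an ε-production, or it has a production whose right-hand side consists entirely of nullable non-terminals.

ε-productions: D → ε
So D is immediately nullable.
No further non-terminal can be added: every production for the remaining non-terminals contains a terminal or a non-nullable non-terminal.
Nullable = { 'D' }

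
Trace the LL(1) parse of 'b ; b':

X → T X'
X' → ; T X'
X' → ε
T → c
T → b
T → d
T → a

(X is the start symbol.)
LL(1) parsing maintains a stack (initially the start symbol over $) and the input. At each step: if the stack top is a terminal, match it against the current input token; if it is a non-terminal N, replace it with the RHS of M[N, lookahead] (the unique production whose predict set contains the lookahead).

Stack is shown with the top on the left.

Stack     Input    Action
-------------------------
X $       b ; b $  output X → T X'
T X' $    b ; b $  output T → b
b X' $    b ; b $  match 'b'
X' $      ; b $    output X' → ; T X'
; T X' $  ; b $    match ';'
T X' $    b $      output T → b
b X' $    b $      match 'b'
X' $      $        output X' → ε
$         $        accept

The string is accepted.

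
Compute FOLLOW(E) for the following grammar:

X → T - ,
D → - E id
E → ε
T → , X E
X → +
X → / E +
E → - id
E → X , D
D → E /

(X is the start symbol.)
In D → - E id: E is followed by id, add FIRST(id) \ {ε} = { 'id' }
In T → , X E: E is at the end, add FOLLOW(T)
In X → / E +: E is followed by '+', add FIRST('+') \ {ε} = { '+' }
In D → E /: E is followed by '/', add FIRST('/') \ {ε} = { '/' }

The FOLLOW sets referred to above (computed the same way, to a fixed point):
  FOLLOW(T) = { '-' }

Taking the union: FOLLOW(E) = { '+', '-', '/', 'id' }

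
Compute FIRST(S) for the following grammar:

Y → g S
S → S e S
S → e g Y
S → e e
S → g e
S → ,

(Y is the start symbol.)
{ ',', 'e', 'g' }

To compute FIRST(S), examine every production with S on the left-hand side, reading each right-hand side left to right until a non-nullable symbol is reached.

From S → S e S:
  - S is the symbol being defined: contributes nothing new
    S is not nullable, so stop
From S → e g Y:
  - e is a terminal: add 'e' and stop
From S → e e:
  - e is a terminal: add 'e' and stop
From S → g e:
  - g is a terminal: add 'g' and stop
From S → ,:
  - ',' is a terminal: add ',' and stop

Collecting: FIRST(S) = { ',', 'e', 'g' }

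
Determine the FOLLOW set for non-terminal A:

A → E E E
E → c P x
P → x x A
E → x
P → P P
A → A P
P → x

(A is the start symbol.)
{ $, 'x' }

To compute FOLLOW(A), find every occurrence of A on a right-hand side N → α A β: add FIRST(β) \ {ε}, and if β is empty or nullable also add FOLLOW(N). Iterate to a fixed point.

A is the start symbol, so $ ∈ FOLLOW(A).
In P → x x A: A is at the end, add FOLLOW(P)
In A → A P: A is followed by P, add FIRST(P) \ {ε} = { 'x' }

The FOLLOW sets referred to above (computed the same way, to a fixed point):
  FOLLOW(P) = { $, 'x' }

Taking the union: FOLLOW(A) = { $, 'x' }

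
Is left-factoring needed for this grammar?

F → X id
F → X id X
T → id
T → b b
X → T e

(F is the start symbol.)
Left-factoring is needed when two productions for the same non-terminal
share a common prefix on the right-hand side.

Productions for F:
  F → X id
  F → X id X
Productions for T:
  T → id
  T → b b

Found common prefix 'X id' in productions for F

Answer: Yes, F has productions with common prefix 'X id'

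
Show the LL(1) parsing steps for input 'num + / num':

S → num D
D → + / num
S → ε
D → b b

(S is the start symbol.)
LL(1) parsing maintains a stack (initially the start symbol over $) and the input. At each step: if the stack top is a terminal, match it against the current input token; if it is a non-terminal N, replace it with the RHS of M[N, lookahead] (the unique production whose predict set contains the lookahead).

Stack is shown with the top on the left.

Stack      Input          Action
--------------------------------
S $        num + / num $  output S → num D
num D $    num + / num $  match 'num'
D $        + / num $      output D → + / num
+ / num $  + / num $      match '+'
/ num $    / num $        match '/'
num $      num $          match 'num'
$          $              accept

The string is accepted.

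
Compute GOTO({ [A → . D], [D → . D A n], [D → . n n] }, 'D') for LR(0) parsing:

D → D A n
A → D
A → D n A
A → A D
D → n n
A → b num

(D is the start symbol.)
GOTO(I, 'D') = CLOSURE({ [A → αX.β] : [A → α.Xβ] ∈ I, X = 'D' })

Items with dot before 'D', with the dot advanced:
  [A → . D] → [A → D .]
  [D → . D A n] → [D → D . A n]
Closure of the advanced items:
  [D → D . A n] has the dot before A: add [A → . D], [A → . D n A], [A → . A D], [A → . b num]
  [A → . D] has the dot before D: add [D → . D A n], [D → . n n]

GOTO = { [A → . A D], [A → . D n A], [A → . D], [A → . b num], [A → D .], [D → . D A n], [D → . n n], [D → D . A n] }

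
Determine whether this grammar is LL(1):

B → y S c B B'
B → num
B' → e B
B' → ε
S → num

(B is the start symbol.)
No. Predict set conflict for B': { 'e' }

Relevant sets:
  FOLLOW(B') = { $, 'e' }

For B:
  PREDICT(B → y S c B B') = { 'y' }
  PREDICT(B → num) = { 'num' }
For B':
  PREDICT(B' → e B) = { 'e' }
  PREDICT(B' → ε) = { $, 'e' }
S has a single production, so nothing to check there.

Conflict found: Predict set conflict for B': { 'e' }
The grammar is NOT LL(1).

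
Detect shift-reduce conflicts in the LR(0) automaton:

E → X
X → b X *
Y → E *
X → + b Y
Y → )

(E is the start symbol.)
No shift-reduce conflicts

Augment with E' → E and build the canonical LR(0) collection (I0 = CLOSURE({[E' → . E]}), then GOTO on every symbol after a dot until no new states appear). It has 12 states:
  I0: { [E → . X], [E' → . E], [X → . + b Y], [X → . b X *] }  — shift
  I1: { [X → + . b Y] }  — shift
  I2: { [E' → E .] }  — accept
  I3: { [E → X .] }  — reduce
  I4: { [X → . + b Y], [X → . b X *], [X → b . X *] }  — shift
  I5: { [X → b X . *] }  — shift
  I6: { [X → b X * .] }  — reduce
  I7: { [E → . X], [X → + b . Y], [X → . + b Y], [X → . b X *], [Y → . )], [Y → . E *] }  — shift
  I8: { [Y → ) .] }  — reduce
  I9: { [Y → E . *] }  — shift
  I10: { [X → + b Y .] }  — reduce
  I11: { [Y → E * .] }  — reduce

No state contains both a complete item and a shift item.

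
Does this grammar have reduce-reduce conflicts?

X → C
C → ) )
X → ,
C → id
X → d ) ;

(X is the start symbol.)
A reduce-reduce conflict occurs when an LR(0) state has two complete items [A → α .] and [B → β .] — both call for a reduction, and with no lookahead the parser cannot choose between them.

Augment with X' → X and build the canonical LR(0) collection (I0 = CLOSURE({[X' → . X]}), then GOTO on every symbol after a dot until no new states appear). It has 10 states:
  I0: { [C → . ) )], [C → . id], [X → . ,], [X → . C], [X → . d ) ;], [X' → . X] }  — shift
  I1: { [C → ) . )] }  — shift
  I2: { [X → , .] }  — reduce
  I3: { [X → C .] }  — reduce
  I4: { [X' → X .] }  — accept
  I5: { [X → d . ) ;] }  — shift
  I6: { [C → id .] }  — reduce
  I7: { [X → d ) . ;] }  — shift
  I8: { [X → d ) ; .] }  — reduce
  I9: { [C → ) ) .] }  — reduce

No state contains more than one complete item.

Answer: No reduce-reduce conflicts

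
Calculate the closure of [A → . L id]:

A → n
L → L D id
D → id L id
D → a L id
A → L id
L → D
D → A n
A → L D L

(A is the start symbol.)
To compute CLOSURE, for each item [A → α.Bβ] where B is a non-terminal, add [B → .γ] for all productions B → γ; repeat for the newly added items until nothing changes.

Start with: [A → . L id]
  [A → . L id] has the dot before L: add [L → . L D id], [L → . D]
  [L → . D] has the dot before D: add [D → . id L id], [D → . a L id], [D → . A n]
  [D → . A n] has the dot before A: add [A → . n], [A → . L D L]
No further items can be added.

CLOSURE = { [A → . L D L], [A → . L id], [A → . n], [D → . A n], [D → . a L id], [D → . id L id], [L → . D], [L → . L D id] }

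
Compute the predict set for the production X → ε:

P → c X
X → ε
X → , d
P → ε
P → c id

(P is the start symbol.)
{ $ }

PREDICT(X → ε) = (FIRST(RHS) \ {ε}) ∪ (FOLLOW(X) if ε ∈ FIRST(RHS), i.e. RHS ⇒* ε)
The right-hand side is ε (FIRST(ε) = { ε }), so the predict set is FOLLOW(X) = { $ }
PREDICT(X → ε) = { $ }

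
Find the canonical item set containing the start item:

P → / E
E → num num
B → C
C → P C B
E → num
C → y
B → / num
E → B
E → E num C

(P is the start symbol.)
First, augment the grammar with P' → P
I₀ = CLOSURE({ [P' → . P] }):
  [P' → . P] has the dot before P: add [P → . / E]
No further items can be added.

I₀ = { [P → . / E], [P' → . P] }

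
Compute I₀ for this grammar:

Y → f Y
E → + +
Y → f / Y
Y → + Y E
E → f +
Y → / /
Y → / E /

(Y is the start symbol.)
{ [Y → . + Y E], [Y → . / /], [Y → . / E /], [Y → . f / Y], [Y → . f Y], [Y' → . Y] }

First, augment the grammar with Y' → Y
I₀ = CLOSURE({ [Y' → . Y] }):
  [Y' → . Y] has the dot before Y: add [Y → . f Y], [Y → . f / Y], [Y → . + Y E], [Y → . / /], [Y → . / E /]
No further items can be added.

I₀ = { [Y → . + Y E], [Y → . / /], [Y → . / E /], [Y → . f / Y], [Y → . f Y], [Y' → . Y] }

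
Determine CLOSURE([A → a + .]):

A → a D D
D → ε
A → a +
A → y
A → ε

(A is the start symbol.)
Start with: [A → a + .]
The dot is at the end, so nothing is added.

CLOSURE = { [A → a + .] }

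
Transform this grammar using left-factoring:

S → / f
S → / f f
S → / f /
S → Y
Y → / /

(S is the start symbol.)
Left-factoring transforms A → αβ₁ | αβ₂ into A → αA' and A' → β₁ | β₂
(α is the longest common prefix among the alternatives). Repeat until
no nonterminal has two alternatives with a common prefix.

Round 1: S has alternatives sharing prefix '/ f'. Introduce S': S → / f S'
  Add: S' → ε
  Add: S' → f
  Add: S' → /

No remaining common prefixes — done.

Resulting grammar:
S → / f S'
S' → ε
S' → f
S' → /
S → Y
Y → / /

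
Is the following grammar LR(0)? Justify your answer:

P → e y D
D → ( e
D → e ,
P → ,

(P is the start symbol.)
Augment with P' → P and build the canonical LR(0) collection (I0 = CLOSURE({[P' → . P]}), then GOTO on every symbol after a dot until no new states appear). It has 10 states:
  I0: { [P → . ,], [P → . e y D], [P' → . P] }  — shift
  I1: { [P → , .] }  — reduce
  I2: { [P' → P .] }  — accept
  I3: { [P → e . y D] }  — shift
  I4: { [D → . ( e], [D → . e ,], [P → e y . D] }  — shift
  I5: { [D → ( . e] }  — shift
  I6: { [P → e y D .] }  — reduce
  I7: { [D → e . ,] }  — shift
  I8: { [D → e , .] }  — reduce
  I9: { [D → ( e .] }  — reduce

Every state is either a pure shift/goto state or contains exactly one complete item and nothing to shift — no conflicts. The grammar is LR(0).

Answer: Yes, the grammar is LR(0)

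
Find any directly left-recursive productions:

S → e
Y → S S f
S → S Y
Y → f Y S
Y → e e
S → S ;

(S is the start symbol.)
Direct left recursion occurs when N → N α for some non-terminal N (the right-hand side begins with the left-hand side itself).

S → e: starts with e
Y → S S f: starts with S
S → S Y: LEFT RECURSIVE (starts with S)
Y → f Y S: starts with f
Y → e e: starts with e
S → S ;: LEFT RECURSIVE (starts with S)

The grammar has direct left recursion on: S.

Answer: Yes, S is left-recursive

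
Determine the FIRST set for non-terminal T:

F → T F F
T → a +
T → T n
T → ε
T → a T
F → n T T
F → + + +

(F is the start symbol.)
{ 'a', 'n', ε }

From T → a +:
  - a is a terminal: add 'a' and stop
From T → T n:
  - T is the symbol being defined: contributes nothing new
    T is nullable, so continue to the next symbol
  - n is a terminal: add 'n' and stop
From T → ε:
  - ε-production, so ε ∈ FIRST(T)
From T → a T:
  - a is a terminal: add 'a' and stop

Collecting: FIRST(T) = { 'a', 'n', ε }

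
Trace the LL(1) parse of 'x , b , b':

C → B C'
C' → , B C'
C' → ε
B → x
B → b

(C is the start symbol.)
LL(1) parsing maintains a stack (initially the start symbol over $) and the input. At each step: if the stack top is a terminal, match it against the current input token; if it is a non-terminal N, replace it with the RHS of M[N, lookahead] (the unique production whose predict set contains the lookahead).

Stack is shown with the top on the left.

Stack     Input        Action
-----------------------------
C $       x , b , b $  output C → B C'
B C' $    x , b , b $  output B → x
x C' $    x , b , b $  match 'x'
C' $      , b , b $    output C' → , B C'
, B C' $  , b , b $    match ','
B C' $    b , b $      output B → b
b C' $    b , b $      match 'b'
C' $      , b $        output C' → , B C'
, B C' $  , b $        match ','
B C' $    b $          output B → b
b C' $    b $          match 'b'
C' $      $            output C' → ε
$         $            accept

The string is accepted.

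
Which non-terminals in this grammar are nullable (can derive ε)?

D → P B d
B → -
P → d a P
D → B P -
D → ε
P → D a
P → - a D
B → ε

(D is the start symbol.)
{ 'B', 'D' }

A non-terminal is nullable if it can derive ε (the empty string): either it has an ε-production, or it has a production whose right-hand side consists entirely of nullable non-terminals.

ε-productions: D → ε, B → ε
So D, B are immediately nullable.
No further non-terminal can be added: every production for the remaining non-terminals contains a terminal or a non-nullable non-terminal.
Nullable = { 'B', 'D' }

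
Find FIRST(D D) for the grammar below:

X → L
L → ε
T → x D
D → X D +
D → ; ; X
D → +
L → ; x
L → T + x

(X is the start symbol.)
FIRST sets of the non-terminals involved (from the grammar, by fixed-point iteration):
  FIRST(D) = { '+', ';', 'x' }

To compute FIRST(D D), process the symbols left to right:
Symbol D is a non-terminal. Add FIRST(D) \ {ε} = { '+', ';', 'x' }
D is not nullable (ε ∉ FIRST(D)), so stop here.
FIRST(D D) = { '+', ';', 'x' }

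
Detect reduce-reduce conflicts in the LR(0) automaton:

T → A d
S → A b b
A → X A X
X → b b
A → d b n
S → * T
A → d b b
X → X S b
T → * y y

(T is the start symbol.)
Yes — I17: [S → A b b .] vs [X → b b .]

A reduce-reduce conflict occurs when an LR(0) state has two complete items [A → α .] and [B → β .] — both call for a reduction, and with no lookahead the parser cannot choose between them.

Augment with T' → T and build the canonical LR(0) collection (I0 = CLOSURE({[T' → . T]}), then GOTO on every symbol after a dot until no new states appear). It has 25 states:
  I0: { [A → . X A X], [A → . d b b], [A → . d b n], [T → . * y y], [T → . A d], [T' → . T], [X → . X S b], [X → . b b] }  — shift
  I1: { [T → * . y y] }  — shift
  I2: { [T → A . d] }  — shift
  I3: { [T' → T .] }  — accept
  I4: { [A → . X A X], [A → . d b b], [A → . d b n], [A → X . A X], [S → . * T], [S → . A b b], [X → . X S b], [X → . b b], [X → X . S b] }  — shift
  I5: { [X → b . b] }  — shift
  I6: { [A → d . b b], [A → d . b n] }  — shift
  I7: { [A → d b . b], [A → d b . n] }  — shift
  I8: { [A → d b b .] }  — reduce
  I9: { [A → d b n .] }  — reduce
  I10: { [X → b b .] }  — reduce
  I11: { [A → . X A X], [A → . d b b], [A → . d b n], [S → * . T], [T → . * y y], [T → . A d], [X → . X S b], [X → . b b] }  — shift
  I12: { [A → X A . X], [S → A . b b], [X → . X S b], [X → . b b] }  — shift
  I13: { [X → X S . b] }  — shift
  I14: { [X → X S b .] }  — reduce
  I15: { [A → . X A X], [A → . d b b], [A → . d b n], [A → X A X .], [S → . * T], [S → . A b b], [X → . X S b], [X → . b b], [X → X . S b] }  — shift, reduce
  I16: { [S → A b . b], [X → b . b] }  — shift
  I17: { [S → A b b .], [X → b b .] }  — 2 reduces
  I18: { [S → A . b b] }  — shift
  I19: { [S → A b . b] }  — shift
  I20: { [S → A b b .] }  — reduce
  I21: { [S → * T .] }  — reduce
  I22: { [T → A d .] }  — reduce
  I23: { [T → * y . y] }  — shift
  I24: { [T → * y y .] }  — reduce

I17 contains complete items [S → A b b .], [X → b b .] — reduce-reduce conflict.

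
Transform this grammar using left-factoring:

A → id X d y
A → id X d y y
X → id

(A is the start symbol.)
Left-factoring transforms A → αβ₁ | αβ₂ into A → αA' and A' → β₁ | β₂
(α is the longest common prefix among the alternatives). Repeat until
no nonterminal has two alternatives with a common prefix.

Round 1: A has alternatives sharing prefix 'id X d y'. Introduce A': A → id X d y A'
  Add: A' → ε
  Add: A' → y

No remaining common prefixes — done.

Resulting grammar:
A → id X d y A'
A' → ε
A' → y
X → id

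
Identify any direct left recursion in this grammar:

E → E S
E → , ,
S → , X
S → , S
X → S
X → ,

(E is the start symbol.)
E → E S: LEFT RECURSIVE (starts with E)
E → , ,: starts with ','
S → , X: starts with ','
S → , S: starts with ','
X → S: starts with S
X → ,: starts with ','

The grammar has direct left recursion on: E.

Answer: Yes, E is left-recursive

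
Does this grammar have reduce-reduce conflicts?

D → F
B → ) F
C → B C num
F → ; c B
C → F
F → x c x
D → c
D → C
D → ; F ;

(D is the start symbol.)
A reduce-reduce conflict occurs when an LR(0) state has two complete items [A → α .] and [B → β .] — both call for a reduction, and with no lookahead the parser cannot choose between them.

Augment with D' → D and build the canonical LR(0) collection (I0 = CLOSURE({[D' → . D]}), then GOTO on every symbol after a dot until no new states appear). It has 20 states:
  I0: { [B → . ) F], [C → . B C num], [C → . F], [D → . ; F ;], [D → . C], [D → . F], [D → . c], [D' → . D], [F → . ; c B], [F → . x c x] }  — shift
  I1: { [B → ) . F], [F → . ; c B], [F → . x c x] }  — shift
  I2: { [D → ; . F ;], [F → . ; c B], [F → . x c x], [F → ; . c B] }  — shift
  I3: { [B → . ) F], [C → . B C num], [C → . F], [C → B . C num], [F → . ; c B], [F → . x c x] }  — shift
  I4: { [D → C .] }  — reduce
  I5: { [D' → D .] }  — accept
  I6: { [C → F .], [D → F .] }  — 2 reduces
  I7: { [D → c .] }  — reduce
  I8: { [F → x . c x] }  — shift
  I9: { [F → x c . x] }  — shift
  I10: { [F → x c x .] }  — reduce
  I11: { [F → ; . c B] }  — shift
  I12: { [C → B C . num] }  — shift
  I13: { [C → F .] }  — reduce
  I14: { [C → B C num .] }  — reduce
  I15: { [B → . ) F], [F → ; c . B] }  — shift
  I16: { [F → ; c B .] }  — reduce
  I17: { [D → ; F . ;] }  — shift
  I18: { [D → ; F ; .] }  — reduce
  I19: { [B → ) F .] }  — reduce

I6 contains complete items [C → F .], [D → F .] — reduce-reduce conflict.

Answer: Yes — I6: [C → F .] vs [D → F .]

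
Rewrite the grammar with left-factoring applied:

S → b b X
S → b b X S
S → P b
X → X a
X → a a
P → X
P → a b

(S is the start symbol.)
Left-factoring transforms A → αβ₁ | αβ₂ into A → αA' and A' → β₁ | β₂
(α is the longest common prefix among the alternatives). Repeat until
no nonterminal has two alternatives with a common prefix.

Round 1: S has alternatives sharing prefix 'b b X'. Introduce S': S → b b X S'
  Add: S' → ε
  Add: S' → S

No remaining common prefixes — done.

Resulting grammar:
S → b b X S'
S' → ε
S' → S
S → P b
X → X a
X → a a
P → X
P → a b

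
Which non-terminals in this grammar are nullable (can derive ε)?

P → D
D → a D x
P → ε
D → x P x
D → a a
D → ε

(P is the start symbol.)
{ 'D', 'P' }

ε-productions: P → ε, D → ε
So P, D are immediately nullable.
Every non-terminal is now nullable.
Nullable = { 'D', 'P' }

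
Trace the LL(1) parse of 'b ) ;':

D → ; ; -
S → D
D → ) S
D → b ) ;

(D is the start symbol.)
LL(1) parsing maintains a stack (initially the start symbol over $) and the input. At each step: if the stack top is a terminal, match it against the current input token; if it is a non-terminal N, replace it with the RHS of M[N, lookahead] (the unique production whose predict set contains the lookahead).

Stack is shown with the top on the left.

Stack    Input    Action
------------------------
D $      b ) ; $  output D → b ) ;
b ) ; $  b ) ; $  match 'b'
) ; $    ) ; $    match ')'
; $      ; $      match ';'
$        $        accept

The string is accepted.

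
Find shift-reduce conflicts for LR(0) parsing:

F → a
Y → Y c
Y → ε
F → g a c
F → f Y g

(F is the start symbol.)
A shift-reduce conflict occurs when an LR(0) state has both:
  - a complete (reduce) item [A → α .] (dot at the end), and
  - a shift item [B → β . c γ] (dot before a terminal).

Augment with F' → F and build the canonical LR(0) collection (I0 = CLOSURE({[F' → . F]}), then GOTO on every symbol after a dot until no new states appear). It has 10 states:
  I0: { [F → . a], [F → . f Y g], [F → . g a c], [F' → . F] }  — shift
  I1: { [F' → F .] }  — accept
  I2: { [F → a .] }  — reduce
  I3: { [F → f . Y g], [Y → . Y c], [Y → .] }  — reduce
  I4: { [F → g . a c] }  — shift
  I5: { [F → g a . c] }  — shift
  I6: { [F → g a c .] }  — reduce
  I7: { [F → f Y . g], [Y → Y . c] }  — shift
  I8: { [Y → Y c .] }  — reduce
  I9: { [F → f Y g .] }  — reduce

No state contains both a complete item and a shift item.

Answer: No shift-reduce conflicts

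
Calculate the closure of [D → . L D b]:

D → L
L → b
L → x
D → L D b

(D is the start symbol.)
Start with: [D → . L D b]
  [D → . L D b] has the dot before L: add [L → . b], [L → . x]
No further items can be added.

CLOSURE = { [D → . L D b], [L → . b], [L → . x] }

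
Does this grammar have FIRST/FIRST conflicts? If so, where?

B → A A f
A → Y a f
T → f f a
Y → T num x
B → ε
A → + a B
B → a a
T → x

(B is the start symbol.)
No FIRST/FIRST conflicts.

A FIRST/FIRST conflict occurs when two productions N → α and N → β for the same non-terminal have FIRST(α) ∩ FIRST(β) ≠ ∅ (with ε ∈ FIRST of a nullable right-hand side, so two nullable alternatives also conflict).

FIRST sets of the non-terminals at (or reachable through a nullable prefix from) the front of some alternative:
  FIRST(A) = { '+', 'f', 'x' }
  FIRST(Y) = { 'f', 'x' }

Productions for B:
  B → A A f: FIRST = { '+', 'f', 'x' }
  B → ε: FIRST = { ε }
  B → a a: FIRST = { 'a' }
Productions for A:
  A → Y a f: FIRST = { 'f', 'x' }
  A → + a B: FIRST = { '+' }
Productions for T:
  T → f f a: FIRST = { 'f' }
  T → x: FIRST = { 'x' }
Y has only one production, so no FIRST/FIRST conflict is possible there.

All alternatives of each non-terminal have pairwise disjoint FIRST sets.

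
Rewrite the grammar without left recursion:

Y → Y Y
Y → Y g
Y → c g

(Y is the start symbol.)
Y → c g Y'
Y' → Y Y'
Y' → g Y'
Y' → ε

Y is directly left-recursive. The standard transformation for
  A → A α₁ | ... | A α_m | β₁ | ... | β_n
is
  A  → β₁ A' | ... | β_n A'
  A' → α₁ A' | ... | α_m A' | ε

Y → c g becomes Y → c g Y'
Y → Y Y becomes Y' → Y Y'
Y → Y g becomes Y' → g Y'
Add Y' → ε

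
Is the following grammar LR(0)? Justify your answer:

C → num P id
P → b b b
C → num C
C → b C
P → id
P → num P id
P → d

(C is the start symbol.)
No. Reduce-reduce conflict: [C → num P id .] and [P → num P id .]

A grammar is LR(0) if no state in the canonical LR(0) collection has:
  - both a shift item (dot before a terminal) and a complete item (shift-reduce conflict), or
  - two or more complete items (reduce-reduce conflict; the accept item [C' → C .] counts as a complete item here).

Augment with C' → C and build the canonical LR(0) collection (I0 = CLOSURE({[C' → . C]}), then GOTO on every symbol after a dot until no new states appear). It has 16 states:
  I0: { [C → . b C], [C → . num C], [C → . num P id], [C' → . C] }  — shift
  I1: { [C' → C .] }  — accept
  I2: { [C → . b C], [C → . num C], [C → . num P id], [C → b . C] }  — shift
  I3: { [C → . b C], [C → . num C], [C → . num P id], [C → num . C], [C → num . P id], [P → . b b b], [P → . d], [P → . id], [P → . num P id] }  — shift
  I4: { [C → num C .] }  — reduce
  I5: { [C → num P . id] }  — shift
  I6: { [C → . b C], [C → . num C], [C → . num P id], [C → b . C], [P → b . b b] }  — shift
  I7: { [P → d .] }  — reduce
  I8: { [P → id .] }  — reduce
  I9: { [C → . b C], [C → . num C], [C → . num P id], [C → num . C], [C → num . P id], [P → . b b b], [P → . d], [P → . id], [P → . num P id], [P → num . P id] }  — shift
  I10: { [C → num P . id], [P → num P . id] }  — shift
  I11: { [C → num P id .], [P → num P id .] }  — 2 reduces
  I12: { [C → b C .] }  — reduce
  I13: { [C → . b C], [C → . num C], [C → . num P id], [C → b . C], [P → b b . b] }  — shift
  I14: { [C → . b C], [C → . num C], [C → . num P id], [C → b . C], [P → b b b .] }  — shift, reduce
  I15: { [C → num P id .] }  — reduce

Conflict in state I11:
  Reduce-reduce conflict: [C → num P id .] and [P → num P id .]
So the grammar is NOT LR(0).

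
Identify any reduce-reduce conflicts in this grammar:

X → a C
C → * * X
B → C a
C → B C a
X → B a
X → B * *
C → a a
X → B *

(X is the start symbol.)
A reduce-reduce conflict occurs when an LR(0) state has two complete items [A → α .] and [B → β .] — both call for a reduction, and with no lookahead the parser cannot choose between them.

Augment with X' → X and build the canonical LR(0) collection (I0 = CLOSURE({[X' → . X]}), then GOTO on every symbol after a dot until no new states appear). It has 19 states:
  I0: { [B → . C a], [C → . * * X], [C → . B C a], [C → . a a], [X → . B * *], [X → . B *], [X → . B a], [X → . a C], [X' → . X] }  — shift
  I1: { [C → * . * X] }  — shift
  I2: { [B → . C a], [C → . * * X], [C → . B C a], [C → . a a], [C → B . C a], [X → B . * *], [X → B . *], [X → B . a] }  — shift
  I3: { [B → C . a] }  — shift
  I4: { [X' → X .] }  — accept
  I5: { [B → . C a], [C → . * * X], [C → . B C a], [C → . a a], [C → a . a], [X → a . C] }  — shift
  I6: { [B → . C a], [C → . * * X], [C → . B C a], [C → . a a], [C → B . C a] }  — shift
  I7: { [B → C . a], [X → a C .] }  — shift, reduce
  I8: { [C → a . a], [C → a a .] }  — shift, reduce
  I9: { [C → a a .] }  — reduce
  I10: { [B → C a .] }  — reduce
  I11: { [B → C . a], [C → B C . a] }  — shift
  I12: { [C → a . a] }  — shift
  I13: { [B → C a .], [C → B C a .] }  — 2 reduces
  I14: { [C → * . * X], [X → B * . *], [X → B * .] }  — shift, reduce
  I15: { [C → a . a], [X → B a .] }  — shift, reduce
  I16: { [B → . C a], [C → * * . X], [C → . * * X], [C → . B C a], [C → . a a], [X → . B * *], [X → . B *], [X → . B a], [X → . a C], [X → B * * .] }  — shift, reduce
  I17: { [C → * * X .] }  — reduce
  I18: { [B → . C a], [C → * * . X], [C → . * * X], [C → . B C a], [C → . a a], [X → . B * *], [X → . B *], [X → . B a], [X → . a C] }  — shift

I13 contains complete items [B → C a .], [C → B C a .] — reduce-reduce conflict.

Answer: Yes — I13: [B → C a .] vs [C → B C a .]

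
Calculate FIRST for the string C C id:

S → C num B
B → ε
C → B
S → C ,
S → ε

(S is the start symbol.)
FIRST sets of the non-terminals involved (from the grammar, by fixed-point iteration):
  FIRST(C) = { ε }

To compute FIRST(C C id), process the symbols left to right:
Symbol C is a non-terminal. Add FIRST(C) \ {ε} = { }
C is nullable (ε ∈ FIRST(C)), continue to the next symbol.
Symbol C is a non-terminal. Add FIRST(C) \ {ε} = { }
C is nullable (ε ∈ FIRST(C)), continue to the next symbol.
Symbol id is a terminal. Add 'id' and stop.
FIRST(C C id) = { 'id' }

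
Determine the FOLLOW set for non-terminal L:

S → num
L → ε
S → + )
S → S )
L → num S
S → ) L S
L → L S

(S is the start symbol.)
To compute FOLLOW(L), find every occurrence of L on a right-hand side N → α L β: add FIRST(β) \ {ε}, and if β is empty or nullable also add FOLLOW(N). Iterate to a fixed point.

In S → ) L S: L is followed by S, add FIRST(S) \ {ε} = { ')', '+', 'num' }
In L → L S: L is followed by S, add FIRST(S) \ {ε} = { ')', '+', 'num' }

Taking the union: FOLLOW(L) = { ')', '+', 'num' }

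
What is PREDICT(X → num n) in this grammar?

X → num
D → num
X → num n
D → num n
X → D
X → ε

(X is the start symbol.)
PREDICT(X → num n) = (FIRST(RHS) \ {ε}) ∪ (FOLLOW(X) if ε ∈ FIRST(RHS), i.e. RHS ⇒* ε)
FIRST(num n) = { 'num' }
ε ∉ FIRST(num n), so FOLLOW(X) is not added.
PREDICT(X → num n) = { 'num' }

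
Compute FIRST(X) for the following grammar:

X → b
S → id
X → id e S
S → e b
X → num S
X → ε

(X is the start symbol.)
{ 'b', 'id', 'num', ε }

To compute FIRST(X), examine every production with X on the left-hand side, reading each right-hand side left to right until a non-nullable symbol is reached.

From X → b:
  - b is a terminal: add 'b' and stop
From X → id e S:
  - id is a terminal: add 'id' and stop
From X → num S:
  - num is a terminal: add 'num' and stop
From X → ε:
  - ε-production, so ε ∈ FIRST(X)

Collecting: FIRST(X) = { 'b', 'id', 'num', ε }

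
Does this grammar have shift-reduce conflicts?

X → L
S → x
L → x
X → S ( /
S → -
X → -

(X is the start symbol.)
Augment with X' → X and build the canonical LR(0) collection (I0 = CLOSURE({[X' → . X]}), then GOTO on every symbol after a dot until no new states appear). It has 8 states:
  I0: { [L → . x], [S → . -], [S → . x], [X → . -], [X → . L], [X → . S ( /], [X' → . X] }  — shift
  I1: { [S → - .], [X → - .] }  — 2 reduces
  I2: { [X → L .] }  — reduce
  I3: { [X → S . ( /] }  — shift
  I4: { [X' → X .] }  — accept
  I5: { [L → x .], [S → x .] }  — 2 reduces
  I6: { [X → S ( . /] }  — shift
  I7: { [X → S ( / .] }  — reduce

No state contains both a complete item and a shift item.

Answer: No shift-reduce conflicts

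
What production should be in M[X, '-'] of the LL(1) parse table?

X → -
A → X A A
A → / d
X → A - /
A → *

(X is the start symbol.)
X → -, X → A - /

To find M[X, '-'], we find productions for X where '-' is in the predict set (PREDICT(N → α) = (FIRST(α) \ {ε}) ∪ (FOLLOW(N) if α ⇒* ε)).

Relevant sets:
  FIRST(A) = { '*', '-', '/' }

X → -: PREDICT = { '-' }
  '-' is in predict set, so this production goes in M[X, '-']
X → A - /: PREDICT = { '*', '-', '/' }
  '-' is in predict set, so this production goes in M[X, '-']

M[X, '-'] = X → -, X → A - /  (a multiply-defined cell — the grammar is not LL(1))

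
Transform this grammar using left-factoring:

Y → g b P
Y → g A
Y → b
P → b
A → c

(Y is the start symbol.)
Y → g Y'
Y' → b P
Y' → A
Y → b
P → b
A → c

Left-factoring transforms A → αβ₁ | αβ₂ into A → αA' and A' → β₁ | β₂
(α is the longest common prefix among the alternatives). Repeat until
no nonterminal has two alternatives with a common prefix.

Round 1: Y has alternatives sharing prefix 'g'. Introduce Y': Y → g Y'
  Add: Y' → b P
  Add: Y' → A

No remaining common prefixes — done.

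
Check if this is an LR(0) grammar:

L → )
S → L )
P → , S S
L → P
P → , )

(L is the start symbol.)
No. Reduce-reduce conflict: [L → ) .] and [P → , ) .]

Augment with L' → L and build the canonical LR(0) collection (I0 = CLOSURE({[L' → . L]}), then GOTO on every symbol after a dot until no new states appear). It has 10 states:
  I0: { [L → . )], [L → . P], [L' → . L], [P → . , )], [P → . , S S] }  — shift
  I1: { [L → ) .] }  — reduce
  I2: { [L → . )], [L → . P], [P → , . )], [P → , . S S], [P → . , )], [P → . , S S], [S → . L )] }  — shift
  I3: { [L' → L .] }  — accept
  I4: { [L → P .] }  — reduce
  I5: { [L → ) .], [P → , ) .] }  — 2 reduces
  I6: { [S → L . )] }  — shift
  I7: { [L → . )], [L → . P], [P → , S . S], [P → . , )], [P → . , S S], [S → . L )] }  — shift
  I8: { [P → , S S .] }  — reduce
  I9: { [S → L ) .] }  — reduce

Conflict in state I5:
  Reduce-reduce conflict: [L → ) .] and [P → , ) .]
So the grammar is NOT LR(0).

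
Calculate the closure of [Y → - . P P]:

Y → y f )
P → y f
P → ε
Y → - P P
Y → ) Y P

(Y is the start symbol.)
{ [P → . y f], [P → .], [Y → - . P P] }

Start with: [Y → - . P P]
  [Y → - . P P] has the dot before P: add [P → . y f], [P → .]
No further items can be added.

CLOSURE = { [P → . y f], [P → .], [Y → - . P P] }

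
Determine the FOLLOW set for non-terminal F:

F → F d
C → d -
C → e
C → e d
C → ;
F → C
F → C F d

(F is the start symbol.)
{ $, 'd' }

To compute FOLLOW(F), find every occurrence of F on a right-hand side N → α F β: add FIRST(β) \ {ε}, and if β is empty or nullable also add FOLLOW(N). Iterate to a fixed point.

F is the start symbol, so $ ∈ FOLLOW(F).
In F → F d: F is followed by d, add FIRST(d) \ {ε} = { 'd' }
In F → C F d: F is followed by d, add FIRST(d) \ {ε} = { 'd' }

Taking the union: FOLLOW(F) = { $, 'd' }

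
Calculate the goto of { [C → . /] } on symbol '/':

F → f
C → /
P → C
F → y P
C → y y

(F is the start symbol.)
{ [C → / .] }

GOTO(I, '/') = CLOSURE({ [A → αX.β] : [A → α.Xβ] ∈ I, X = '/' })

Items with dot before '/', with the dot advanced:
  [C → . /] → [C → / .]
Closure adds nothing (no advanced item has the dot before a non-terminal).

GOTO = { [C → / .] }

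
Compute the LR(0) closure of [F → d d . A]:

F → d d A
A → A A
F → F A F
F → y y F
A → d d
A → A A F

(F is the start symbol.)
To compute CLOSURE, for each item [A → α.Bβ] where B is a non-terminal, add [B → .γ] for all productions B → γ; repeat for the newly added items until nothing changes.

Start with: [F → d d . A]
  [F → d d . A] has the dot before A: add [A → . A A], [A → . d d], [A → . A A F]
No further items can be added.

CLOSURE = { [A → . A A F], [A → . A A], [A → . d d], [F → d d . A] }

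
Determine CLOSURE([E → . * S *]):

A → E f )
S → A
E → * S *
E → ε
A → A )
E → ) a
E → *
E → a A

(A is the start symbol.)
To compute CLOSURE, for each item [A → α.Bβ] where B is a non-terminal, add [B → .γ] for all productions B → γ; repeat for the newly added items until nothing changes.

Start with: [E → . * S *]
The dot precedes the terminal '*', so nothing is added.

CLOSURE = { [E → . * S *] }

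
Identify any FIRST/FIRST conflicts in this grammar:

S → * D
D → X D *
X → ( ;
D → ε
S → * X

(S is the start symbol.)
Yes. S → '*' D / S → '*' X on { '*' }

A FIRST/FIRST conflict occurs when two productions N → α and N → β for the same non-terminal have FIRST(α) ∩ FIRST(β) ≠ ∅ (with ε ∈ FIRST of a nullable right-hand side, so two nullable alternatives also conflict).

FIRST sets of the non-terminals at (or reachable through a nullable prefix from) the front of some alternative:
  FIRST(X) = { '(' }

Productions for S:
  S → * D: FIRST = { '*' }
  S → * X: FIRST = { '*' }
Productions for D:
  D → X D *: FIRST = { '(' }
  D → ε: FIRST = { ε }
X has only one production, so no FIRST/FIRST conflict is possible there.

Conflict for S: S → * D and S → * X
  Overlap: { '*' }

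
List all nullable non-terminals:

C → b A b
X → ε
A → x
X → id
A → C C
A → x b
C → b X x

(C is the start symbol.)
{ 'X' }

A non-terminal is nullable if it can derive ε (the empty string): either it has an ε-production, or it has a production whose right-hand side consists entirely of nullable non-terminals.

ε-productions: X → ε
So X is immediately nullable.
No further non-terminal can be added: every production for the remaining non-terminals contains a terminal or a non-nullable non-terminal.
Nullable = { 'X' }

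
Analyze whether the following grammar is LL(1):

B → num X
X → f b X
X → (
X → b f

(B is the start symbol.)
Yes, the grammar is LL(1).

A grammar is LL(1) if for each non-terminal N with multiple productions, the predict sets of those productions are pairwise disjoint, where PREDICT(N → α) = (FIRST(α) \ {ε}) ∪ (FOLLOW(N) if α ⇒* ε).

For X:
  PREDICT(X → f b X) = { 'f' }
  PREDICT(X → '(') = { '(' }
  PREDICT(X → b f) = { 'b' }
B has a single production, so nothing to check there.

All predict sets are disjoint. The grammar IS LL(1).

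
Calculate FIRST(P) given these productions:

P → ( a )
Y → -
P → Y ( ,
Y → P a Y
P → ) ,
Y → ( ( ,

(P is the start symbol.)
{ '(', ')', '-' }

To compute FIRST(P), examine every production with P on the left-hand side, reading each right-hand side left to right until a non-nullable symbol is reached.

FIRST sets of the other non-terminals involved (by the same procedure, iterated to a fixed point):
  FIRST(Y) = { '(', ')', '-' }

From P → ( a ):
  - '(' is a terminal: add '(' and stop
From P → Y ( ,:
  - Y is a non-terminal: add FIRST(Y) \ {ε} = { '(', ')', '-' }
    Y is not nullable, so stop
From P → ) ,:
  - ')' is a terminal: add ')' and stop

Collecting: FIRST(P) = { '(', ')', '-' }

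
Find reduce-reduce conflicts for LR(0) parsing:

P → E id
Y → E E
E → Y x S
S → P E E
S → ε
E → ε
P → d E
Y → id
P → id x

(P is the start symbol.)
Augment with P' → P and build the canonical LR(0) collection (I0 = CLOSURE({[P' → . P]}), then GOTO on every symbol after a dot until no new states appear). It has 16 states:
  I0: { [E → . Y x S], [E → .], [P → . E id], [P → . d E], [P → . id x], [P' → . P], [Y → . E E], [Y → . id] }  — shift, reduce
  I1: { [E → . Y x S], [E → .], [P → E . id], [Y → . E E], [Y → . id], [Y → E . E] }  — shift, reduce
  I2: { [P' → P .] }  — accept
  I3: { [E → Y . x S] }  — shift
  I4: { [E → . Y x S], [E → .], [P → d . E], [Y → . E E], [Y → . id] }  — shift, reduce
  I5: { [P → id . x], [Y → id .] }  — shift, reduce
  I6: { [P → id x .] }  — reduce
  I7: { [E → . Y x S], [E → .], [P → d E .], [Y → . E E], [Y → . id], [Y → E . E] }  — shift, 2 reduces
  I8: { [Y → id .] }  — reduce
  I9: { [E → . Y x S], [E → .], [Y → . E E], [Y → . id], [Y → E . E], [Y → E E .] }  — shift, 2 reduces
  I10: { [E → . Y x S], [E → .], [E → Y x . S], [P → . E id], [P → . d E], [P → . id x], [S → . P E E], [S → .], [Y → . E E], [Y → . id] }  — shift, 2 reduces
  I11: { [E → . Y x S], [E → .], [S → P . E E], [Y → . E E], [Y → . id] }  — shift, reduce
  I12: { [E → Y x S .] }  — reduce
  I13: { [E → . Y x S], [E → .], [S → P E . E], [Y → . E E], [Y → . id], [Y → E . E] }  — shift, reduce
  I14: { [E → . Y x S], [E → .], [S → P E E .], [Y → . E E], [Y → . id], [Y → E . E], [Y → E E .] }  — shift, 3 reduces
  I15: { [P → E id .], [Y → id .] }  — 2 reduces

I7 contains complete items [E → .], [P → d E .] — reduce-reduce conflict.
I9 contains complete items [E → .], [Y → E E .] — reduce-reduce conflict.
I10 contains complete items [E → .], [S → .] — reduce-reduce conflict.
I14 contains complete items [E → .], [S → P E E .], [Y → E E .] — reduce-reduce conflict.
I15 contains complete items [P → E id .], [Y → id .] — reduce-reduce conflict.

Answer: Yes — I7: [E → .] vs [P → d E .]; I9: [E → .] vs [Y → E E .]; I10: [E → .] vs [S → .]; I14: [E → .] vs [S → P E E .]; I15: [P → E id .] vs [Y → id .]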